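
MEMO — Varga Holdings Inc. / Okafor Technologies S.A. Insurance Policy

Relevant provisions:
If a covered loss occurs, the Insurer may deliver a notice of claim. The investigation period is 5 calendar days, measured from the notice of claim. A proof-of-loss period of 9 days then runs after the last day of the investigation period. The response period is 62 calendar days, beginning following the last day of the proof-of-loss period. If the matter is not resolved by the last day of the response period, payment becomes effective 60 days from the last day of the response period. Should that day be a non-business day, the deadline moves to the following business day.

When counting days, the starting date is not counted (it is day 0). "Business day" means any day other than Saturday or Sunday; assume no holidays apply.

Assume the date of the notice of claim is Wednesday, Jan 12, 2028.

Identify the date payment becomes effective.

Adding 5 calendar days to Jan 12, 2028 gives Jan 17, 2028, which is the last day of the investigation period.
The last day of the proof-of-loss period: Jan 17, 2028 + 9 days = Jan 26, 2028.
The last day of the response period: 62 calendar days after Jan 26, 2028 is Mar 28, 2028.
Adding 60 calendar days to Mar 28, 2028 gives May 27, 2028, which is the date payment becomes effective. That falls on a Saturday, so it rolls to the next business day, Monday, May 29, 2028.

May 29, 2028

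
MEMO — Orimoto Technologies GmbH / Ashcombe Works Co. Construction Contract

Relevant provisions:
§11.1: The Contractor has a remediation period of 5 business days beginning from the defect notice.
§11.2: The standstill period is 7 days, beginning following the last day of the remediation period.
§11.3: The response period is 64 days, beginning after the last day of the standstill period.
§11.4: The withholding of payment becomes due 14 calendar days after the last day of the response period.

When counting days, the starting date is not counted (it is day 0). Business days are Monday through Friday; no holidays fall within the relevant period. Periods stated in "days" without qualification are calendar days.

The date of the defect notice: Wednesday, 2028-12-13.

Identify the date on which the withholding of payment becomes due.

2029-03-15

The last day of the remediation period: 5 business days after Wednesday, 2028-12-13, skipping weekends — Dec 14, Dec 15, Dec 18, Dec 19, Dec 20 — lands on Wednesday, 2028-12-20.
The last day of the standstill period: 7 calendar days after 2028-12-20 is 2028-12-27.
The last day of the response period: 2028-12-27 + 64 days = 2029-03-01.
Adding 14 calendar days to 2029-03-01 gives 2029-03-15, which is the date on which the withholding of payment becomes due.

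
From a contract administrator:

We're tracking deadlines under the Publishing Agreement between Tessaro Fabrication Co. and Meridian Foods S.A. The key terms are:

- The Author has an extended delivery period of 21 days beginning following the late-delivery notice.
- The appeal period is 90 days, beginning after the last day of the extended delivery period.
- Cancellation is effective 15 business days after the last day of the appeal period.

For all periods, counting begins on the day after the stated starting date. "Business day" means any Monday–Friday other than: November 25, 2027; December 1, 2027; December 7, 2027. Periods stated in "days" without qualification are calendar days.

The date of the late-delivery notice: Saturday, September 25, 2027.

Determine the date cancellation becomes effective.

February 4, 2028

Adding 21 calendar days to September 25, 2027 gives October 16, 2027, which is the last day of the extended delivery period.
The last day of the appeal period: 90 calendar days after October 16, 2027 is January 14, 2028.
The date cancellation becomes effective: counting 15 business days from Friday, January 14, 2028 (Jan 17, Jan 18, Jan 19, Jan 20, …, Feb 2, Feb 3, Feb 4, skipping weekends) reaches Friday, February 4, 2028.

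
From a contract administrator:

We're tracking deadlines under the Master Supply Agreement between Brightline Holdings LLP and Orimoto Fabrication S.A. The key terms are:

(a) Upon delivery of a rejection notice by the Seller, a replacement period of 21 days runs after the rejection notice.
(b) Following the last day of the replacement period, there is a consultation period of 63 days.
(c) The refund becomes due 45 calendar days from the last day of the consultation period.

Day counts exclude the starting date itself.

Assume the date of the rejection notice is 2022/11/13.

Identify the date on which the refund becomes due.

Adding 21 calendar days to 2022/11/13 gives 2022/12/04, which is the last day of the replacement period.
The last day of the consultation period: 2022/12/04 + 63 days = 2023/02/05.
The date on which the refund becomes due: 2023/02/05 + 45 days = 2023/03/22.

2023/03/22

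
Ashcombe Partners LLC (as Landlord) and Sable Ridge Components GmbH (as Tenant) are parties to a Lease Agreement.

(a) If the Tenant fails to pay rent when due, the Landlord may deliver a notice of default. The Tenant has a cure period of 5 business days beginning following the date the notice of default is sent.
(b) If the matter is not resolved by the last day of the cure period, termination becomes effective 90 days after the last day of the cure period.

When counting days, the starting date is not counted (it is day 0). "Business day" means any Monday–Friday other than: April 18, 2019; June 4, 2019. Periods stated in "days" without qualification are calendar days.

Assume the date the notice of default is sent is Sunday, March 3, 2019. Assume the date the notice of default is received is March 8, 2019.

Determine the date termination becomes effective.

June 6, 2019

The last day of the cure period: counting 5 business days from Sunday, March 3, 2019 (Mar 4, Mar 5, Mar 6, Mar 7, Mar 8, skipping weekends) reaches Friday, March 8, 2019.
The date termination becomes effective: March 8, 2019 + 90 days = June 6, 2019.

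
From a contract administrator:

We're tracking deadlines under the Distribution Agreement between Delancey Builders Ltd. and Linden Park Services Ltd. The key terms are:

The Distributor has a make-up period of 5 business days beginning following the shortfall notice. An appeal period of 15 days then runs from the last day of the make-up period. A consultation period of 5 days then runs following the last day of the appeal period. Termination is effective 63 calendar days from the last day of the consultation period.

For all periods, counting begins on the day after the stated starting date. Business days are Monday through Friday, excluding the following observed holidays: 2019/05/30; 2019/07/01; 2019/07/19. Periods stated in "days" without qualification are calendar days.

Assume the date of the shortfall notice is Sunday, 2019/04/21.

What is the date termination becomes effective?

2019/07/18

The last day of the make-up period: 5 business days after Sunday, 2019/04/21, skipping weekends — Apr 22, Apr 23, Apr 24, Apr 25, Apr 26 — lands on Friday, 2019/04/26.
The last day of the appeal period: 2019/04/26 + 15 days = 2019/05/11.
The last day of the consultation period: 5 calendar days after 2019/05/11 is 2019/05/16.
The date termination becomes effective: 2019/05/16 + 63 days = 2019/07/18.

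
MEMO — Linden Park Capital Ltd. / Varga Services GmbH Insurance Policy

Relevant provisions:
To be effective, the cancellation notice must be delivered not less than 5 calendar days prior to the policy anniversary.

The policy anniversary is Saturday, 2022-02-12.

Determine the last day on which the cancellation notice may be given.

2022-02-12 minus 5 days is 2022-02-07.

2022-02-07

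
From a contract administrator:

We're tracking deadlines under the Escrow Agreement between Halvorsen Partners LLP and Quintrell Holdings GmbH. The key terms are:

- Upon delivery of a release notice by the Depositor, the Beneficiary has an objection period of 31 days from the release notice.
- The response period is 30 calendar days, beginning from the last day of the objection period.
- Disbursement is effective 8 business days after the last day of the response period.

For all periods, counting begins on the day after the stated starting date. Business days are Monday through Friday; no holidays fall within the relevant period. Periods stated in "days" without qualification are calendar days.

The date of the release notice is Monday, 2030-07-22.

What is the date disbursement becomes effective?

2030-10-02

Adding 31 calendar days to 2030-07-22 gives 2030-08-22, which is the last day of the objection period.
The last day of the response period: 2030-08-22 + 30 days = 2030-09-21.
The date disbursement becomes effective: counting 8 business days from Saturday, 2030-09-21 (Sep 23, Sep 24, Sep 25, Sep 26, Sep 27, Sep 30, Oct 1, Oct 2, skipping weekends) reaches Wednesday, 2030-10-02.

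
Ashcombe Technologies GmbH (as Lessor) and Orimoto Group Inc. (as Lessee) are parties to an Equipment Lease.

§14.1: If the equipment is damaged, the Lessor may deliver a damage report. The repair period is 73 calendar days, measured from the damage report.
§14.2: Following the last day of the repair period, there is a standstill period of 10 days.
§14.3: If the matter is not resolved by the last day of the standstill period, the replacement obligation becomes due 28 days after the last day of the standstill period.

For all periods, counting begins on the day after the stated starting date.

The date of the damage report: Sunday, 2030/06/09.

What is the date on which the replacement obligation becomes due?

The last day of the repair period: 2030/06/09 + 73 days = 2030/08/21.
Adding 10 calendar days to 2030/08/21 gives 2030/08/31, which is the last day of the standstill period.
The date on which the replacement obligation becomes due: 28 calendar days after 2030/08/31 is 2030/09/28.

2030/09/28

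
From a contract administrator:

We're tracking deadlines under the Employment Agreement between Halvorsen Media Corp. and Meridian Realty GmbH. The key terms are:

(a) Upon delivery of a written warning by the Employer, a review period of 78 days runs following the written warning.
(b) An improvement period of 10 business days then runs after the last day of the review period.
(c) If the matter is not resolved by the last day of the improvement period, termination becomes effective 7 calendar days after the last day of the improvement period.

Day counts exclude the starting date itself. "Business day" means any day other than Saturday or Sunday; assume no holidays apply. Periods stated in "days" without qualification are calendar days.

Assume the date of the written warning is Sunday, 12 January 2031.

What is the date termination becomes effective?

Adding 78 calendar days to 12 January 2031 gives 31 March 2031, which is the last day of the review period.
From Monday, 31 March 2031, 10 business days (Apr 1, Apr 2, Apr 3, Apr 4, Apr 7, Apr 8, Apr 9, Apr 10, Apr 11, Apr 14, skipping weekends) brings us to Monday, 14 April 2031, which is the last day of the improvement period.
Adding 7 calendar days to 14 April 2031 gives 21 April 2031, which is the date termination becomes effective.

21 April 2031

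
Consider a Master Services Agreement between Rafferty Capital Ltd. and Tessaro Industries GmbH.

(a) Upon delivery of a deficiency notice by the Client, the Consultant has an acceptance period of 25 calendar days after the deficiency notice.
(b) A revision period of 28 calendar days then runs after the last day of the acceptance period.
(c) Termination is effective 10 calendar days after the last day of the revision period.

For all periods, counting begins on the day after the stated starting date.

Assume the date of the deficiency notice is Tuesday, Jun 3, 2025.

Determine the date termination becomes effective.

Aug 5, 2025

The last day of the acceptance period: 25 calendar days after Jun 3, 2025 is Jun 28, 2025.
The last day of the revision period: Jun 28, 2025 + 28 days = Jul 26, 2025.
Adding 10 calendar days to Jul 26, 2025 gives Aug 5, 2025, which is the date termination becomes effective.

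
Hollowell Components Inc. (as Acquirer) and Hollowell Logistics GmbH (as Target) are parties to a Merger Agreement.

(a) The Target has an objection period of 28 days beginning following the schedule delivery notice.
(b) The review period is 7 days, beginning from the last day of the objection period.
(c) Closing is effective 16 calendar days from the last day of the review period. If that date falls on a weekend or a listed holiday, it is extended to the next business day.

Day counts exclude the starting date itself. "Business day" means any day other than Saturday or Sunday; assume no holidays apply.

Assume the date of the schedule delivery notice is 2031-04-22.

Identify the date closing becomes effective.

2031-06-12

The last day of the objection period: 28 calendar days after 2031-04-22 is 2031-05-20.
The last day of the review period: 2031-05-20 + 7 days = 2031-05-27.
Adding 16 calendar days to 2031-05-27 gives 2031-06-12, which is the date closing becomes effective. 2031-06-12 is a Thursday, so no roll-forward applies.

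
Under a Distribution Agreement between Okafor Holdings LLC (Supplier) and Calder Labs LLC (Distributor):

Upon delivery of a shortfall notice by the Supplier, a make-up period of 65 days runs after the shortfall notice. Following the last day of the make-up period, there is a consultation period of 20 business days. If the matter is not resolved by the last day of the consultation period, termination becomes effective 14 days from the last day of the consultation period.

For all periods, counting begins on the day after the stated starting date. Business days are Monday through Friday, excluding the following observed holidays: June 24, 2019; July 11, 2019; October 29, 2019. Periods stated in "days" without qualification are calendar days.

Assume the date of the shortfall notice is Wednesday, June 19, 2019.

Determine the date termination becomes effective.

October 4, 2019

Adding 65 calendar days to June 19, 2019 gives August 23, 2019, which is the last day of the make-up period.
The last day of the consultation period: counting 20 business days from Friday, August 23, 2019 (Aug 26, Aug 27, Aug 28, Aug 29, …, Sep 18, Sep 19, Sep 20, skipping weekends) reaches Friday, September 20, 2019.
The date termination becomes effective: 14 calendar days after September 20, 2019 is October 4, 2019.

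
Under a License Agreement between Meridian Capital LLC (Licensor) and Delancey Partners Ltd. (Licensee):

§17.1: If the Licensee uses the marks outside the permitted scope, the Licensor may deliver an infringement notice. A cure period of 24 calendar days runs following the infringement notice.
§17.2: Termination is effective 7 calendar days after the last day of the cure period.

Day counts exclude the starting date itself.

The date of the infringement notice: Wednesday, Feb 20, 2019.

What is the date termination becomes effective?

The last day of the cure period: 24 calendar days after Feb 20, 2019 is Mar 16, 2019.
The date termination becomes effective: Mar 16, 2019 + 7 days = Mar 23, 2019.

Mar 23, 2019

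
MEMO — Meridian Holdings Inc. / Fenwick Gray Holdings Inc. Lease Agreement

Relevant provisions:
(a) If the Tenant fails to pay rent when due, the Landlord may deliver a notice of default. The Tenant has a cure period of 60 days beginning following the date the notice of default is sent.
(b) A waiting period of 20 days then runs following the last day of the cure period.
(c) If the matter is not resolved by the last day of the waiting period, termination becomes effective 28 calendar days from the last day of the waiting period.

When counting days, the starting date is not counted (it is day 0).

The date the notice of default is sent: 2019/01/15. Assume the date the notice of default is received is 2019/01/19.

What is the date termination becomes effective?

The last day of the cure period: 2019/01/15 + 60 days = 2019/03/16.
The last day of the waiting period: 20 calendar days after 2019/03/16 is 2019/04/05.
Adding 28 calendar days to 2019/04/05 gives 2019/05/03, which is the date termination becomes effective.

2019/05/03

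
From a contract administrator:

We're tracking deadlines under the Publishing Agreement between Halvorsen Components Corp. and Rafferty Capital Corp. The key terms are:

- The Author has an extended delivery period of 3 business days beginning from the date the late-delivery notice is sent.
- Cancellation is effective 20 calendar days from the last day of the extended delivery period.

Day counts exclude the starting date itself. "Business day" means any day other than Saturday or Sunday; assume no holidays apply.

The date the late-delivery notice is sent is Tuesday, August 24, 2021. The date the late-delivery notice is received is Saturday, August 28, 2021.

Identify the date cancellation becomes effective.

September 16, 2021

From Tuesday, August 24, 2021, 3 business days (Aug 25, Aug 26, Aug 27, skipping weekends) brings us to Friday, August 27, 2021, which is the last day of the extended delivery period.
The date cancellation becomes effective: 20 calendar days after August 27, 2021 is September 16, 2021.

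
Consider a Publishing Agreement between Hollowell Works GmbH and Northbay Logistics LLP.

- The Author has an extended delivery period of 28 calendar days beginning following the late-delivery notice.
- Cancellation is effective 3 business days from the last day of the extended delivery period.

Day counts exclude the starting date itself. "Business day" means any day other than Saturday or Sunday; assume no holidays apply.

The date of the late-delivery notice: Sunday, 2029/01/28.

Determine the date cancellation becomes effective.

2029/02/28

Adding 28 calendar days to 2029/01/28 gives 2029/02/25, which is the last day of the extended delivery period.
The date cancellation becomes effective: counting 3 business days from Sunday, 2029/02/25 (Feb 26, Feb 27, Feb 28, skipping weekends) reaches Wednesday, 2029/02/28.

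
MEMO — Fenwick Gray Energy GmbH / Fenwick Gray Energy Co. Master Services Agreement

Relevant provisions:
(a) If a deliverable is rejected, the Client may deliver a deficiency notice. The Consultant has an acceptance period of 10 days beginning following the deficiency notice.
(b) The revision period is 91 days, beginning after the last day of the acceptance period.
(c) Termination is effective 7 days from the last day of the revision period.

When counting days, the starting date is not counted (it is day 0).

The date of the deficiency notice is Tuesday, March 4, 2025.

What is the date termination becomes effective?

June 20, 2025

The last day of the acceptance period: March 4, 2025 + 10 days = March 14, 2025.
The last day of the revision period: March 14, 2025 + 91 days = June 13, 2025.
Adding 7 calendar days to June 13, 2025 gives June 20, 2025, which is the date termination becomes effective.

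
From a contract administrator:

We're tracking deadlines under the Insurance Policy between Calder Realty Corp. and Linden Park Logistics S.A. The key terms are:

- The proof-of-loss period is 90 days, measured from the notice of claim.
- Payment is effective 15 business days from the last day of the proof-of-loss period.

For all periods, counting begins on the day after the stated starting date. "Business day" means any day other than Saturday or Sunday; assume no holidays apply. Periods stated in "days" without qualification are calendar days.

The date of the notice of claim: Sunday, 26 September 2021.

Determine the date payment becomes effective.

14 January 2022

Adding 90 calendar days to 26 September 2021 gives 25 December 2021, which is the last day of the proof-of-loss period.
The date payment becomes effective: 15 business days after Saturday, 25 December 2021, skipping weekends — Dec 27, Dec 28, Dec 29, Dec 30, …, Jan 12, Jan 13, Jan 14 — lands on Friday, 14 January 2022.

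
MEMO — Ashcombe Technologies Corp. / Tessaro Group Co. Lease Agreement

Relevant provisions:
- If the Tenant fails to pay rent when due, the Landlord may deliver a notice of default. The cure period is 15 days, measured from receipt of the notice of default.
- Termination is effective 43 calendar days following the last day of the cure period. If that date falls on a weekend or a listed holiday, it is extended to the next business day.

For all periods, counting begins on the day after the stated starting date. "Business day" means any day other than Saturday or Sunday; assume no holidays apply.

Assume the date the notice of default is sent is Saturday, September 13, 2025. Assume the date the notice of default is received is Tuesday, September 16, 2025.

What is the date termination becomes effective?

November 13, 2025

Adding 15 calendar days to September 16, 2025 gives October 1, 2025, which is the last day of the cure period.
The date termination becomes effective: October 1, 2025 + 43 days = November 13, 2025. November 13, 2025 is a Thursday, so no roll-forward applies.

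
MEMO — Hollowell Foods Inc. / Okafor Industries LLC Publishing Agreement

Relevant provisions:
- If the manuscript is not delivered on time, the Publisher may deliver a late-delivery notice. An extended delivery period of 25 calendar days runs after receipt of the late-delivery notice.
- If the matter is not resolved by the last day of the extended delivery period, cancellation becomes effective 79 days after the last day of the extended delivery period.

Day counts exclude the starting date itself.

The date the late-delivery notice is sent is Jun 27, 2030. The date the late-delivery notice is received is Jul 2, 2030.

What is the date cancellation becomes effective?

Oct 14, 2030

Adding 25 calendar days to Jul 2, 2030 gives Jul 27, 2030, which is the last day of the extended delivery period.
Adding 79 calendar days to Jul 27, 2030 gives Oct 14, 2030, which is the date cancellation becomes effective.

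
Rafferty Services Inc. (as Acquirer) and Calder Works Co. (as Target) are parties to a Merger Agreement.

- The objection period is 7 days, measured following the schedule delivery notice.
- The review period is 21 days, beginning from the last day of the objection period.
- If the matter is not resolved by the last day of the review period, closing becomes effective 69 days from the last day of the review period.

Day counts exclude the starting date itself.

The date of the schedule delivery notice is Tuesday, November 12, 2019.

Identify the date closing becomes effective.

February 17, 2020

The last day of the objection period: November 12, 2019 + 7 days = November 19, 2019.
The last day of the review period: 21 calendar days after November 19, 2019 is December 10, 2019.
The date closing becomes effective: 69 calendar days after December 10, 2019 is February 17, 2020.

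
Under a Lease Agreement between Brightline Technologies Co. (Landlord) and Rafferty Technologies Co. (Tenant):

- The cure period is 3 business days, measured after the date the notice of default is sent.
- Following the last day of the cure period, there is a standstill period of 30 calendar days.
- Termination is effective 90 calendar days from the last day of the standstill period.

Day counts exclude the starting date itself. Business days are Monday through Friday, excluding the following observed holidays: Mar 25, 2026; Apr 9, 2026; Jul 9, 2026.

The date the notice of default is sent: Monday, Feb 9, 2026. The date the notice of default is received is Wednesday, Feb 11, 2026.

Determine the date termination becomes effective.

The last day of the cure period: 3 business days after Monday, Feb 9, 2026, skipping weekends — Feb 10, Feb 11, Feb 12 — lands on Thursday, Feb 12, 2026.
The last day of the standstill period: 30 calendar days after Feb 12, 2026 is Mar 14, 2026.
The date termination becomes effective: 90 calendar days after Mar 14, 2026 is Jun 12, 2026.

Jun 12, 2026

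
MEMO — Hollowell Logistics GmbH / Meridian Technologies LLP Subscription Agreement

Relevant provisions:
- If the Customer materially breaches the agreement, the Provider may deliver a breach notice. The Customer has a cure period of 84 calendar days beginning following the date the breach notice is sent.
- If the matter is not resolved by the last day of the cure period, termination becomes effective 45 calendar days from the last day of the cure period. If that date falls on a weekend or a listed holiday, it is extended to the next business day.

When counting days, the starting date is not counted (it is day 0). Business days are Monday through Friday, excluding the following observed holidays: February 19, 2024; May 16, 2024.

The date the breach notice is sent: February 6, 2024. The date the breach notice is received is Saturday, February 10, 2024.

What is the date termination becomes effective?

The last day of the cure period: February 6, 2024 + 84 days = April 30, 2024.
The date termination becomes effective: April 30, 2024 + 45 days = June 14, 2024. June 14, 2024 is a Friday and is not a listed holiday, so no roll-forward applies.

June 14, 2024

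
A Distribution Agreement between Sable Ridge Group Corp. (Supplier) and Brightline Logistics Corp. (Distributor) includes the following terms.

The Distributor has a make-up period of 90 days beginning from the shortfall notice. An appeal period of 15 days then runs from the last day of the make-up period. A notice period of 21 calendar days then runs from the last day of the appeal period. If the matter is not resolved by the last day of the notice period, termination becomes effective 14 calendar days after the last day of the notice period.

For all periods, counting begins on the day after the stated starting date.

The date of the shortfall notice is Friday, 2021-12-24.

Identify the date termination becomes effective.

2022-05-13

Adding 90 calendar days to 2021-12-24 gives 2022-03-24, which is the last day of the make-up period.
The last day of the appeal period: 15 calendar days after 2022-03-24 is 2022-04-08.
The last day of the notice period: 2022-04-08 + 21 days = 2022-04-29.
The date termination becomes effective: 14 calendar days after 2022-04-29 is 2022-05-13.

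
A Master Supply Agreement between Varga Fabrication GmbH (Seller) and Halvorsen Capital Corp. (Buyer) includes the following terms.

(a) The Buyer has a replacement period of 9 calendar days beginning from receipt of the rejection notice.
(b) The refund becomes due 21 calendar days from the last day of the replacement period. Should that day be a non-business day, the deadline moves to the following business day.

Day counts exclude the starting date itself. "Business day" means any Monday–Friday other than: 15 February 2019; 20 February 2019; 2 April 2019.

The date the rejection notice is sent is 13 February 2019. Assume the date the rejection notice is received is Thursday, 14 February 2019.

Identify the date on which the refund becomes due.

The last day of the replacement period: 9 calendar days after 14 February 2019 is 23 February 2019.
Adding 21 calendar days to 23 February 2019 gives 16 March 2019, which is the date on which the refund becomes due. That falls on a Saturday, so it rolls to the next business day, Monday, 18 March 2019.

18 March 2019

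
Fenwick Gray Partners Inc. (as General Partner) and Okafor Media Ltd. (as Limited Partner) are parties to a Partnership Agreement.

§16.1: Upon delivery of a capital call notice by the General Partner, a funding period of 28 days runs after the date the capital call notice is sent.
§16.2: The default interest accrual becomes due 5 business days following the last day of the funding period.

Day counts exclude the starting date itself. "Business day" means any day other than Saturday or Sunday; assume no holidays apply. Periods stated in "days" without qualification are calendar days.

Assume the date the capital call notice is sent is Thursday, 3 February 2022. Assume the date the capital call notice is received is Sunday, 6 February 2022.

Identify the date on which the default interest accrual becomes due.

Adding 28 calendar days to 3 February 2022 gives 3 March 2022, which is the last day of the funding period.
From Thursday, 3 March 2022, 5 business days (Mar 4, Mar 7, Mar 8, Mar 9, Mar 10, skipping weekends) brings us to Thursday, 10 March 2022, which is the date on which the default interest accrual becomes due.

10 March 2022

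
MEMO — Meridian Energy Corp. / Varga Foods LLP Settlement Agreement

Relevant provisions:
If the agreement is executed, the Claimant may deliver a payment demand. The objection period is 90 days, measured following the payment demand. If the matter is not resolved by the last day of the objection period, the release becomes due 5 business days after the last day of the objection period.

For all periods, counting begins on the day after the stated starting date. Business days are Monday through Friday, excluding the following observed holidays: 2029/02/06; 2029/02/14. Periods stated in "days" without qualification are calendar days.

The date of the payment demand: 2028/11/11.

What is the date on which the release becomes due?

2029/02/19

The last day of the objection period: 90 calendar days after 2028/11/11 is 2029/02/09.
From Friday, 2029/02/09, 5 business days (Feb 12, Feb 13, Feb 15, Feb 16, Feb 19, skipping weekends and the listed holiday on Feb 14) brings us to Monday, 2029/02/19, which is the date on which the release becomes due.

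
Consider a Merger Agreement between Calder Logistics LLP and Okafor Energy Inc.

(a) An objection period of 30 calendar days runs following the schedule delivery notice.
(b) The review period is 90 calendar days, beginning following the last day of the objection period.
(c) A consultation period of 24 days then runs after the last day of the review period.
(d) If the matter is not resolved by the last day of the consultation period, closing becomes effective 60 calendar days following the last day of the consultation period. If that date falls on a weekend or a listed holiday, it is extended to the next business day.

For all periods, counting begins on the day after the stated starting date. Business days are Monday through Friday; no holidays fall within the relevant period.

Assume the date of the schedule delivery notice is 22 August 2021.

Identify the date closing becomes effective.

Adding 30 calendar days to 22 August 2021 gives 21 September 2021, which is the last day of the objection period.
The last day of the review period: 21 September 2021 + 90 days = 20 December 2021.
Adding 24 calendar days to 20 December 2021 gives 13 January 2022, which is the last day of the consultation period.
The date closing becomes effective: 60 calendar days after 13 January 2022 is 14 March 2022. 14 March 2022 is a Monday, so no roll-forward applies.

14 March 2022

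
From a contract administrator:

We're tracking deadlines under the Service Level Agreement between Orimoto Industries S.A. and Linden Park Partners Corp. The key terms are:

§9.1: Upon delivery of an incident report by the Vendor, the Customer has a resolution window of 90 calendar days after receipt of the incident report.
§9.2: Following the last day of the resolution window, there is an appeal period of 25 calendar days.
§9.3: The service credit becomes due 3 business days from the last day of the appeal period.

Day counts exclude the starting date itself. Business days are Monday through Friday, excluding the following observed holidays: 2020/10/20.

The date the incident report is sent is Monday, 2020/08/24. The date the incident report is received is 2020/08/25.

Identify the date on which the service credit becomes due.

Adding 90 calendar days to 2020/08/25 gives 2020/11/23, which is the last day of the resolution window.
The last day of the appeal period: 25 calendar days after 2020/11/23 is 2020/12/18.
The date on which the service credit becomes due: 3 business days after Friday, 2020/12/18, skipping weekends — Dec 21, Dec 22, Dec 23 — lands on Wednesday, 2020/12/23.

2020/12/23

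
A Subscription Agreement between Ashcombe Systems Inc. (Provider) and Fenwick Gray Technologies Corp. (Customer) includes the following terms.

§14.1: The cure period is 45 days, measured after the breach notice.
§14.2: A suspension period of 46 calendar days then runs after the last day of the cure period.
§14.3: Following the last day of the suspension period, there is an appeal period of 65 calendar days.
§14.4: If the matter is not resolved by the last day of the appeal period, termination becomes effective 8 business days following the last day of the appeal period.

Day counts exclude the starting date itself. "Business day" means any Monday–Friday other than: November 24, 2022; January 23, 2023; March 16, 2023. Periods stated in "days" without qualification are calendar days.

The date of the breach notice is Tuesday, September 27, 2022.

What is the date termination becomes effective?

March 14, 2023

The last day of the cure period: September 27, 2022 + 45 days = November 11, 2022.
The last day of the suspension period: 46 calendar days after November 11, 2022 is December 27, 2022.
Adding 65 calendar days to December 27, 2022 gives March 2, 2023, which is the last day of the appeal period.
The date termination becomes effective: 8 business days after Thursday, March 2, 2023, skipping weekends — Mar 3, Mar 6, Mar 7, Mar 8, Mar 9, Mar 10, Mar 13, Mar 14 — lands on Tuesday, March 14, 2023.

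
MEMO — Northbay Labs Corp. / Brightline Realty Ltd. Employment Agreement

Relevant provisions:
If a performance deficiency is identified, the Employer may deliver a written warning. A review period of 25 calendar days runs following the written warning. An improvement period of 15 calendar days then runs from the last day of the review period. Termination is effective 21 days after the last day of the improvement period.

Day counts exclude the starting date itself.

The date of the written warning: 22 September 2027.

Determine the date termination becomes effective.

22 November 2027

Adding 25 calendar days to 22 September 2027 gives 17 October 2027, which is the last day of the review period.
The last day of the improvement period: 17 October 2027 + 15 days = 1 November 2027.
The date termination becomes effective: 21 calendar days after 1 November 2027 is 22 November 2027.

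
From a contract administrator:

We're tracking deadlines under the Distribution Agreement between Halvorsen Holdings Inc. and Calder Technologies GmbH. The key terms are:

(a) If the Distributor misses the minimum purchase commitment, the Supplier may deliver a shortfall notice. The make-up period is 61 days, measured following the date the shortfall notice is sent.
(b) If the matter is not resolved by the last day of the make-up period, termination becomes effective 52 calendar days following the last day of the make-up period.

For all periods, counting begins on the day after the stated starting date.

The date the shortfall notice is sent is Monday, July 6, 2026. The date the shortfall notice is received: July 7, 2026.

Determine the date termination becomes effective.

October 27, 2026

The last day of the make-up period: July 6, 2026 + 61 days = September 5, 2026.
The date termination becomes effective: 52 calendar days after September 5, 2026 is October 27, 2026.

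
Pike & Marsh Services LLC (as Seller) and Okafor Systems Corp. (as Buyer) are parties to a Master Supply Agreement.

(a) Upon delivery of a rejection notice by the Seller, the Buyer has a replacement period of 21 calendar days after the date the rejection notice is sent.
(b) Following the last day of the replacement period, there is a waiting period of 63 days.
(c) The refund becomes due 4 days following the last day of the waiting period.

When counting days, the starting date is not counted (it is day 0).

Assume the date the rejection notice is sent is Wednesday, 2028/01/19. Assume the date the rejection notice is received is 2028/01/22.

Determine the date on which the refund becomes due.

2028/04/16

The last day of the replacement period: 21 calendar days after 2028/01/19 is 2028/02/09.
The last day of the waiting period: 63 calendar days after 2028/02/09 is 2028/04/12.
Adding 4 calendar days to 2028/04/12 gives 2028/04/16, which is the date on which the refund becomes due.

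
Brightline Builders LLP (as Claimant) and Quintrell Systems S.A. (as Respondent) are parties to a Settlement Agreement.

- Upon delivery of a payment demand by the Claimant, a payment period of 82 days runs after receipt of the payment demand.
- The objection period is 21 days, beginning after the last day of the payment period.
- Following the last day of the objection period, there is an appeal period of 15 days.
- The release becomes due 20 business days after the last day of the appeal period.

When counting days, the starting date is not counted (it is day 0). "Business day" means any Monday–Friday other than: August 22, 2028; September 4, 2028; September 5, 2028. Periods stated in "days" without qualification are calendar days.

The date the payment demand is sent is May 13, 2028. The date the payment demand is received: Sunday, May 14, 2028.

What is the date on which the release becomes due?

Adding 82 calendar days to May 14, 2028 gives August 4, 2028, which is the last day of the payment period.
The last day of the objection period: August 4, 2028 + 21 days = August 25, 2028.
The last day of the appeal period: 15 calendar days after August 25, 2028 is September 9, 2028.
The date on which the release becomes due: counting 20 business days from Saturday, September 9, 2028 (Sep 11, Sep 12, Sep 13, Sep 14, …, Oct 4, Oct 5, Oct 6, skipping weekends) reaches Friday, October 6, 2028.

October 6, 2028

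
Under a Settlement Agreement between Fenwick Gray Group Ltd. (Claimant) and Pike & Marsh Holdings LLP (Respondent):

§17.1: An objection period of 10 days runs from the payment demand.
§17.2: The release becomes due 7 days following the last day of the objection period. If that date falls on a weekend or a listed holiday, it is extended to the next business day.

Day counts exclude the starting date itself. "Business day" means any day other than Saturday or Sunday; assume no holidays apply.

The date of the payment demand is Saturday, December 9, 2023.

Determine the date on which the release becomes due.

The last day of the objection period: December 9, 2023 + 10 days = December 19, 2023.
The date on which the release becomes due: December 19, 2023 + 7 days = December 26, 2023. December 26, 2023 is a Tuesday, so no roll-forward applies.

December 26, 2023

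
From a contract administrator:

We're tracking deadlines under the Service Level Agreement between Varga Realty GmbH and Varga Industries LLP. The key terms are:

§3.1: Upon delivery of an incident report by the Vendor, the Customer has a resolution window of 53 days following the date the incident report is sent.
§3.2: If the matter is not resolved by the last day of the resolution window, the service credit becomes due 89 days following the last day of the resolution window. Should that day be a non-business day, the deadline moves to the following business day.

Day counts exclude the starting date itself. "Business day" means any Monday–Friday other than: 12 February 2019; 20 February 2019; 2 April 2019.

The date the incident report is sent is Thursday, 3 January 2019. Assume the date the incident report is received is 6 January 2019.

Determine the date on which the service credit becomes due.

The last day of the resolution window: 53 calendar days after 3 January 2019 is 25 February 2019.
The date on which the service credit becomes due: 25 February 2019 + 89 days = 25 May 2019. That falls on a Saturday, so it rolls to the next business day, Monday, 27 May 2019.

27 May 2019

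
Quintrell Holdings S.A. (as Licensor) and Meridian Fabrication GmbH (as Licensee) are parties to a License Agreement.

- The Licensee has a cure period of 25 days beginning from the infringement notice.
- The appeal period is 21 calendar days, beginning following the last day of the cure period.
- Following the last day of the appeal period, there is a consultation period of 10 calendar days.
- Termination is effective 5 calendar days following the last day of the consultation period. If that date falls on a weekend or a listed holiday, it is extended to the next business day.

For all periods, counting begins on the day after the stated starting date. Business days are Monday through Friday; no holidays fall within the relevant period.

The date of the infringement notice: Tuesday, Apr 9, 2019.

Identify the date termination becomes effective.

The last day of the cure period: Apr 9, 2019 + 25 days = May 4, 2019.
The last day of the appeal period: 21 calendar days after May 4, 2019 is May 25, 2019.
The last day of the consultation period: 10 calendar days after May 25, 2019 is Jun 4, 2019.
Adding 5 calendar days to Jun 4, 2019 gives Jun 9, 2019, which is the date termination becomes effective. That falls on a Sunday, so it rolls to the next business day, Monday, Jun 10, 2019.

Jun 10, 2019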